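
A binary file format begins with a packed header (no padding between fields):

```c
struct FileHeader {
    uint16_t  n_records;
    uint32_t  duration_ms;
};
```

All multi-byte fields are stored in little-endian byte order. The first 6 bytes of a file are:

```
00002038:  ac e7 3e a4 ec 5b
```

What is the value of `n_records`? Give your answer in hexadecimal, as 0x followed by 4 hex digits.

0xE7AC

`n_records` is the first field, at byte offset 0, occupying 2 bytes.
Bytes at offsets 0..1: AC E7.
In little-endian order the low byte comes first in memory.
Reassemble most-significant byte first: E7 AC → 0xE7AC.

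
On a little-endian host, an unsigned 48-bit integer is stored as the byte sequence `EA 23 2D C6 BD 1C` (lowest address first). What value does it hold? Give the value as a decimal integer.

31601399243754

Little-endian: lowest address holds the least-significant byte.
Reassemble most-significant byte first: 1C BD C6 2D 23 EA → 0x1CBDC62D23EA.
0x1CBDC62D23EA = 31601399243754.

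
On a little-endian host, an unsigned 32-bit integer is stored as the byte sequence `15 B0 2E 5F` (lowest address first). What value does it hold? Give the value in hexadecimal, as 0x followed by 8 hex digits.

Little-endian: lowest address holds the least-significant byte.
Reassemble most-significant byte first: 5F 2E B0 15 → 0x5F2EB015.

0x5F2EB015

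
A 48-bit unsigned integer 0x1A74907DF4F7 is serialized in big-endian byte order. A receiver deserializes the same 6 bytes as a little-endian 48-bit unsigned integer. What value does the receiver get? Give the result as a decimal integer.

Stored big-endian, the bytes at ascending addresses are 1A 74 90 7D F4 F7.
Read back as little-endian, the first byte is least significant, giving 0xF7F47D90741A.
0xF7F47D90741A = 272629450699802.

272629450699802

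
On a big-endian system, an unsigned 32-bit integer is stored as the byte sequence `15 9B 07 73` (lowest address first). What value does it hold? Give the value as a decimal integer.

362481523

Big-endian stores the most-significant byte at the lowest address.
The bytes are already most-significant first: 0x159B0773.
0x159B0773 = 362481523.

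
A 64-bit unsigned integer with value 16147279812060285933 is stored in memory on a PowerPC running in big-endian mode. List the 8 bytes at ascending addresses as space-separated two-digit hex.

16147279812060285933 in hexadecimal, padded to 64 bits, is 0xE016A96FE6B08BED.
Split into bytes (most-significant first): E0 16 A9 6F E6 B0 8B ED.
Big-endian: lowest address holds the most-significant byte.
So the memory order matches the most-significant-first order: E0 16 A9 6F E6 B0 8B ED.

E0 16 A9 6F E6 B0 8B ED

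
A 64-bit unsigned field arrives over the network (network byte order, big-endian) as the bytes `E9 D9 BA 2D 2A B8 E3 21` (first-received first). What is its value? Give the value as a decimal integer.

16850704183936475937

In big-endian order the high byte comes first in memory.
The bytes are already most-significant first: 0xE9D9BA2D2AB8E321.
0xE9D9BA2D2AB8E321 = 16850704183936475937.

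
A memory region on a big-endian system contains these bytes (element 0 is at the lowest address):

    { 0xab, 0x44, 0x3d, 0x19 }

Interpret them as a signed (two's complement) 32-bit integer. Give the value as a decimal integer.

Big-endian: lowest address holds the most-significant byte.
The bytes are already most-significant first: 0xAB443D19.
Top bit is set, so as a signed 32-bit value this is 0xAB443D19 − 2^32 = -1421591271.

-1421591271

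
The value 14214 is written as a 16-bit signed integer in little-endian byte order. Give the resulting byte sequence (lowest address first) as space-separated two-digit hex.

86 37

14214 in hexadecimal, padded to 16 bits, is 0x3786.
Split into bytes (most-significant first): 37 86.
Little-endian stores the least-significant byte at the lowest address.
So at ascending addresses the bytes are 86 37.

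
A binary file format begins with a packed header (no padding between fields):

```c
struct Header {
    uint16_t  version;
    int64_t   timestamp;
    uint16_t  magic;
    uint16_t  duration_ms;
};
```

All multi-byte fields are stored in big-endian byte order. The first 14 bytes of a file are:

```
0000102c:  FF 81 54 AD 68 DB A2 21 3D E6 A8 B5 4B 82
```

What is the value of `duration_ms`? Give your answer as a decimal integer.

19330

`duration_ms` follows `version` (2 B), `timestamp` (8 B), `magic` (2 B), so it starts at offset 2 + 8 + 2 = 12 and occupies 2 bytes.
Bytes at offsets 12..13: 4B 82.
In big-endian order the high byte comes first in memory.
The bytes are already most-significant first: 0x4B82.
0x4B82 = 19330.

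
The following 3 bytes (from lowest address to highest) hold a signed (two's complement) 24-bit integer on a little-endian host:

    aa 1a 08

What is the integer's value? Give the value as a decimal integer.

Little-endian: lowest address holds the least-significant byte.
Reassemble most-significant byte first: 08 1A AA → 0x081AAA.
0x081AAA = 531114.

531114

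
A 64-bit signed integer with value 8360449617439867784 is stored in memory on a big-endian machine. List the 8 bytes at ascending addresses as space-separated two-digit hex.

74 06 48 A1 AA 0D C3 88

8360449617439867784 in hexadecimal, padded to 64 bits, is 0x740648A1AA0DC388.
Split into bytes (most-significant first): 74 06 48 A1 AA 0D C3 88.
Big-endian stores the most-significant byte at the lowest address.
So the memory order matches the most-significant-first order: 74 06 48 A1 AA 0D C3 88.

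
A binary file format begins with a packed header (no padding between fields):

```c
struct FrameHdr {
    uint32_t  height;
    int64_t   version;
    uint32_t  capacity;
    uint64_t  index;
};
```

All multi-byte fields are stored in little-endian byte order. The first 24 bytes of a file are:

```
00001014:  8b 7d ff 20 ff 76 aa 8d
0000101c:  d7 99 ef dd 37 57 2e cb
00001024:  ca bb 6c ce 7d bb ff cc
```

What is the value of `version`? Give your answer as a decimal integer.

-2454574120819853569

`version` follows `height` (4 bytes), so it starts at byte offset 4 and occupies 8 bytes.
Bytes at offsets 4..11: FF 76 AA 8D D7 99 EF DD.
Little-endian stores the least-significant byte at the lowest address.
Reassemble most-significant byte first: DD EF 99 D7 8D AA 76 FF → 0xDDEF99D78DAA76FF.
Top bit is set, so as a signed 64-bit value this is 0xDDEF99D78DAA76FF − 2^64 = -2454574120819853569.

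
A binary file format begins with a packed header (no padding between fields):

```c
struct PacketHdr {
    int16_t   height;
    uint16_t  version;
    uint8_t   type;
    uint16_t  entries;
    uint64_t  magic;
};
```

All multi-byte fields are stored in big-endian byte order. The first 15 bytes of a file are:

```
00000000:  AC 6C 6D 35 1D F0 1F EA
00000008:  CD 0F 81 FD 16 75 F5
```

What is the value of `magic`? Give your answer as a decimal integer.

16919196426072126965

`magic` follows `height` (2 B), `version` (2 B), `type` (1 B), `entries` (2 B), so it starts at offset 2 + 2 + 1 + 2 = 7 and occupies 8 bytes.
Bytes at offsets 7..14: EA CD 0F 81 FD 16 75 F5.
Big-endian: lowest address holds the most-significant byte.
The bytes are already most-significant first: 0xEACD0F81FD1675F5.
0xEACD0F81FD1675F5 = 16919196426072126965.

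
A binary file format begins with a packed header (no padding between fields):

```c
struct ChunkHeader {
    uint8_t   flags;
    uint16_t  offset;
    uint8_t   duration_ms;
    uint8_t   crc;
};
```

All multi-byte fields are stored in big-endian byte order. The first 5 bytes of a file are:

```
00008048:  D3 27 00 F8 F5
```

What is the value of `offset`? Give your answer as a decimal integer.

9984

`offset` follows `flags` (1 byte), so it starts at byte offset 1 and occupies 2 bytes.
Bytes at offsets 1..2: 27 00.
Big-endian: lowest address holds the most-significant byte.
The bytes are already most-significant first: 0x2700.
0x2700 = 9984.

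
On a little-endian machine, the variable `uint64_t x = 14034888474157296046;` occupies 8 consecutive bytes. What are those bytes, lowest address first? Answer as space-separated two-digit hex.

14034888474157296046 in hexadecimal, padded to 64 bits, is 0xC2C5F0B50C5EA9AE.
Split into bytes (most-significant first): C2 C5 F0 B5 0C 5E A9 AE.
In little-endian order the low byte comes first in memory.
So at ascending addresses the bytes are AE A9 5E 0C B5 F0 C5 C2.

AE A9 5E 0C B5 F0 C5 C2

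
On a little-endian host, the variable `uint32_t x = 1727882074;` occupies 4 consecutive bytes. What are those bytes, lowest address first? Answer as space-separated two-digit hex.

5A 63 FD 66

1727882074 in hexadecimal, padded to 32 bits, is 0x66FD635A.
Split into bytes (most-significant first): 66 FD 63 5A.
Little-endian stores the least-significant byte at the lowest address.
So at ascending addresses the bytes are 5A 63 FD 66.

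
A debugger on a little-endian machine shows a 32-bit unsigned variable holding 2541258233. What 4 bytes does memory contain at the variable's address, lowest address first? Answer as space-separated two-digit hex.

2541258233 in hexadecimal, padded to 32 bits, is 0x977885F9.
Split into bytes (most-significant first): 97 78 85 F9.
In little-endian order the low byte comes first in memory.
So at ascending addresses the bytes are F9 85 78 97.

F9 85 78 97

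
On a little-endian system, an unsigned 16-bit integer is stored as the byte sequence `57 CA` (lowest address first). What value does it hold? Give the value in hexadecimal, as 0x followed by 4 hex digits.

0xCA57

In little-endian order the low byte comes first in memory.
Reassemble most-significant byte first: CA 57 → 0xCA57.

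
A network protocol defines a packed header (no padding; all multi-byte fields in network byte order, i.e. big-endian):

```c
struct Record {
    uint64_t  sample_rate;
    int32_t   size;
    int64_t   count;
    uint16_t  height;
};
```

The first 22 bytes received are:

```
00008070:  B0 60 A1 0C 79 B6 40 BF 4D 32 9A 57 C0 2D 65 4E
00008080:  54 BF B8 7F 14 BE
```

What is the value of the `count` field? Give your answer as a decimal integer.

`count` follows `sample_rate` (8 B), `size` (4 B), so it starts at offset 8 + 4 = 12 and occupies 8 bytes.
Bytes at offsets 12..19: C0 2D 65 4E 54 BF B8 7F.
In big-endian order the high byte comes first in memory.
The bytes are already most-significant first: 0xC02D654E54BFB87F.
Top bit is set, so as a signed 64-bit value this is 0xC02D654E54BFB87F − 2^64 = -4598908257371703169.

-4598908257371703169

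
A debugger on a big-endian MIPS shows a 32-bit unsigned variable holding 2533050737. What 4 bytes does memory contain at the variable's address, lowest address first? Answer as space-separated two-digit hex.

96 FB 49 71

2533050737 in hexadecimal, padded to 32 bits, is 0x96FB4971.
Split into bytes (most-significant first): 96 FB 49 71.
Big-endian: lowest address holds the most-significant byte.
So the memory order matches the most-significant-first order: 96 FB 49 71.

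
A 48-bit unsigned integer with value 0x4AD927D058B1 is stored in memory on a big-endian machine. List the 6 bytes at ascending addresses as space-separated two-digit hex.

4A D9 27 D0 58 B1

Split into bytes (most-significant first): 4A D9 27 D0 58 B1.
In big-endian order the high byte comes first in memory.
So the memory order matches the most-significant-first order: 4A D9 27 D0 58 B1.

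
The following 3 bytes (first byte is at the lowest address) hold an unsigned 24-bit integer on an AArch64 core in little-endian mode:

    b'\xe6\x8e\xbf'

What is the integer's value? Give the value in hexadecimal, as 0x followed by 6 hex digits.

Little-endian stores the least-significant byte at the lowest address.
Reassemble most-significant byte first: BF 8E E6 → 0xBF8EE6.

0xBF8EE6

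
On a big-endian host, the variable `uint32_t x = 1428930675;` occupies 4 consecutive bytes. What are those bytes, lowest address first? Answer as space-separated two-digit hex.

55 2B C0 73

1428930675 in hexadecimal, padded to 32 bits, is 0x552BC073.
Split into bytes (most-significant first): 55 2B C0 73.
Big-endian stores the most-significant byte at the lowest address.
So the memory order matches the most-significant-first order: 55 2B C0 73.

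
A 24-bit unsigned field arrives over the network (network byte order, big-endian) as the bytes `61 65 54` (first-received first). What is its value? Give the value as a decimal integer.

Big-endian: lowest address holds the most-significant byte.
The bytes are already most-significant first: 0x616554.
0x616554 = 6382932.

6382932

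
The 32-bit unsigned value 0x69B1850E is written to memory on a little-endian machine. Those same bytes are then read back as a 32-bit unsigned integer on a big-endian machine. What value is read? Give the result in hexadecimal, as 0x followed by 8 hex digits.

0x0E85B169

Stored little-endian, the bytes at ascending addresses are 0E 85 B1 69.
Read back as big-endian, the last byte is least significant, giving 0x0E85B169.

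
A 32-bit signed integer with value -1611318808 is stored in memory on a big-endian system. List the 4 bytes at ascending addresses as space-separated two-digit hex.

9F F5 39 E8

Two's complement of -1611318808 in 32 bits: 1611318808 = 0x600AC618; invert → 0x9FF539E7; add 1 → 0x9FF539E8.
Split into bytes (most-significant first): 9F F5 39 E8.
Big-endian: lowest address holds the most-significant byte.
So the memory order matches the most-significant-first order: 9F F5 39 E8.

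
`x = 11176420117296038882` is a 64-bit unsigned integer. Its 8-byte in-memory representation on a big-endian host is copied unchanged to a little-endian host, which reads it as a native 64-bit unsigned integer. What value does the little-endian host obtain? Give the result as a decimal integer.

11176420117296038882 in 64-bit hexadecimal is 0x9B1A9EE1A7F5C3E2.
Stored big-endian, the bytes at ascending addresses are 9B 1A 9E E1 A7 F5 C3 E2.
Read back as little-endian, the first byte is least significant, giving 0xE2C3F5A7E19E1A9B.
0xE2C3F5A7E19E1A9B = 16340173974423870107.

16340173974423870107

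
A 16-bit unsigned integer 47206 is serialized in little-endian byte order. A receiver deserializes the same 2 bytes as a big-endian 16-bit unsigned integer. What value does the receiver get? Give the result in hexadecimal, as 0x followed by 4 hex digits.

0x66B8

47206 in 16-bit hexadecimal is 0xB866.
Stored little-endian, the bytes at ascending addresses are 66 B8.
Read back as big-endian, the last byte is least significant, giving 0x66B8.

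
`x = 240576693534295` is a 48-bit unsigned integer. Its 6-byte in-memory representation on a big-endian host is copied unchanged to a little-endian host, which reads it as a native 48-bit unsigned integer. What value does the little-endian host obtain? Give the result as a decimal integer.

96749970574810

240576693534295 in 48-bit hexadecimal is 0xDACDA05BFE57.
Stored big-endian, the bytes at ascending addresses are DA CD A0 5B FE 57.
Read back as little-endian, the first byte is least significant, giving 0x57FE5BA0CDDA.
0x57FE5BA0CDDA = 96749970574810.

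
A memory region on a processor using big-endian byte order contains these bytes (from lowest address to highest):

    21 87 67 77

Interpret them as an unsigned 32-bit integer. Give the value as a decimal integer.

562521975

Big-endian stores the most-significant byte at the lowest address.
The bytes are already most-significant first: 0x21876777.
0x21876777 = 562521975.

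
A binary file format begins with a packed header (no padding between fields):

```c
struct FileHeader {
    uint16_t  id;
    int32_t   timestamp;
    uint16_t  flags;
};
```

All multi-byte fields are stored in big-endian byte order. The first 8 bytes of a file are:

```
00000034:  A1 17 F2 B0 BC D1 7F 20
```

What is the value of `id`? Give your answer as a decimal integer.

41239

`id` is the first field, at byte offset 0, occupying 2 bytes.
Bytes at offsets 0..1: A1 17.
In big-endian order the high byte comes first in memory.
The bytes are already most-significant first: 0xA117.
0xA117 = 41239.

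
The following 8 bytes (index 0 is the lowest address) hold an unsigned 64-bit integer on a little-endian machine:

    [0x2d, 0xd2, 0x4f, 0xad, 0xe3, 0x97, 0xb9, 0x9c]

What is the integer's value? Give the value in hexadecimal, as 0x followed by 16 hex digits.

0x9CB997E3AD4FD22D

Little-endian stores the least-significant byte at the lowest address.
Reassemble most-significant byte first: 9C B9 97 E3 AD 4F D2 2D → 0x9CB997E3AD4FD22D.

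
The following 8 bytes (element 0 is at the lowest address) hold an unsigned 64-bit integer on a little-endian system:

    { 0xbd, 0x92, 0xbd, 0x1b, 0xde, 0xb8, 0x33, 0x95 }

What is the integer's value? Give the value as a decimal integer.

10751139999551165117

In little-endian order the low byte comes first in memory.
Reassemble most-significant byte first: 95 33 B8 DE 1B BD 92 BD → 0x9533B8DE1BBD92BD.
0x9533B8DE1BBD92BD = 10751139999551165117.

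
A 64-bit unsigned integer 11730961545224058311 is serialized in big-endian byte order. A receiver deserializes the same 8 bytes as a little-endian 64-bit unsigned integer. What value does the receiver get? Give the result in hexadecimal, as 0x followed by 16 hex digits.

11730961545224058311 in 64-bit hexadecimal is 0xA2CCBF5F40D8F5C7.
Stored big-endian, the bytes at ascending addresses are A2 CC BF 5F 40 D8 F5 C7.
Read back as little-endian, the first byte is least significant, giving 0xC7F5D8405FBFCCA2.

0xC7F5D8405FBFCCA2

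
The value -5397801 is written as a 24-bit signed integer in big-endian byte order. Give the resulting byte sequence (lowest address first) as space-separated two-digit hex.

Two's complement of -5397801 in 24 bits: 5397801 = 0x525D29; invert → 0xADA2D6; add 1 → 0xADA2D7.
Split into bytes (most-significant first): AD A2 D7.
Big-endian stores the most-significant byte at the lowest address.
So the memory order matches the most-significant-first order: AD A2 D7.

AD A2 D7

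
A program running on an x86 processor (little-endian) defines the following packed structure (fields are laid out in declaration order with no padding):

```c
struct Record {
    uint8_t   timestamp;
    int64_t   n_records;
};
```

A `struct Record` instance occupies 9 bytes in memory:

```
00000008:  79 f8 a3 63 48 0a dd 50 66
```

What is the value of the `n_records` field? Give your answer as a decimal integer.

7372635626239403000

`n_records` follows `timestamp` (1 byte), so it starts at byte offset 1 and occupies 8 bytes.
Bytes at offsets 1..8: F8 A3 63 48 0A DD 50 66.
Little-endian: lowest address holds the least-significant byte.
Reassemble most-significant byte first: 66 50 DD 0A 48 63 A3 F8 → 0x6650DD0A4863A3F8.
0x6650DD0A4863A3F8 = 7372635626239403000.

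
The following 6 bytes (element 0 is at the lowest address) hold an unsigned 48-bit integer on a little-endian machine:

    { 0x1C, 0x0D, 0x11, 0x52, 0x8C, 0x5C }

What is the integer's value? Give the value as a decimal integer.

Little-endian: lowest address holds the least-significant byte.
Reassemble most-significant byte first: 5C 8C 52 11 0D 1C → 0x5C8C52110D1C.
0x5C8C52110D1C = 101757742026012.

101757742026012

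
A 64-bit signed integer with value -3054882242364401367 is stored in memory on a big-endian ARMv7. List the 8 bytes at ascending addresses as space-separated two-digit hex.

D5 9A E0 C9 39 38 99 29

Two's complement of -3054882242364401367 in 64 bits: 3054882242364401367 = 0x2A651F36C6C766D7; invert → 0xD59AE0C939389928; add 1 → 0xD59AE0C939389929.
Split into bytes (most-significant first): D5 9A E0 C9 39 38 99 29.
In big-endian order the high byte comes first in memory.
So the memory order matches the most-significant-first order: D5 9A E0 C9 39 38 99 29.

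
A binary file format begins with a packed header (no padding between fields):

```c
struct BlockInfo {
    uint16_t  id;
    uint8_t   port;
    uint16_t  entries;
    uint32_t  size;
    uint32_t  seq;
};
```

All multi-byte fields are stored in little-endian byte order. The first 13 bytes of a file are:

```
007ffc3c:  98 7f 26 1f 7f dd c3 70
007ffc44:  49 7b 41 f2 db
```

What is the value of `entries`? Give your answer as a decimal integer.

`entries` follows `id` (2 B), `port` (1 B), so it starts at offset 2 + 1 = 3 and occupies 2 bytes.
Bytes at offsets 3..4: 1F 7F.
Little-endian stores the least-significant byte at the lowest address.
Reassemble most-significant byte first: 7F 1F → 0x7F1F.
0x7F1F = 32543.

32543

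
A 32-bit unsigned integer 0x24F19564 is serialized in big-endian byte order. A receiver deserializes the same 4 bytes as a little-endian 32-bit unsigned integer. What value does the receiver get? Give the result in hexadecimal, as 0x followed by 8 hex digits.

Stored big-endian, the bytes at ascending addresses are 24 F1 95 64.
Read back as little-endian, the first byte is least significant, giving 0x6495F124.

0x6495F124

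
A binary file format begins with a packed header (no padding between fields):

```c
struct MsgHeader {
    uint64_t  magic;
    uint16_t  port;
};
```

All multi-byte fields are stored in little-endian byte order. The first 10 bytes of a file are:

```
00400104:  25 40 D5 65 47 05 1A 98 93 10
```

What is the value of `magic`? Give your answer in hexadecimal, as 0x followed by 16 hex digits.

0x981A054765D54025

`magic` is the first field, at byte offset 0, occupying 8 bytes.
Bytes at offsets 0..7: 25 40 D5 65 47 05 1A 98.
Little-endian: lowest address holds the least-significant byte.
Reassemble most-significant byte first: 98 1A 05 47 65 D5 40 25 → 0x981A054765D54025.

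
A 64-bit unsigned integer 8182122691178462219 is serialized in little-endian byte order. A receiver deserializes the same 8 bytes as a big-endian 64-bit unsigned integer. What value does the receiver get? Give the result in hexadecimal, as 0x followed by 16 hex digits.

8182122691178462219 in 64-bit hexadecimal is 0x718CBD3CA45AFC0B.
Stored little-endian, the bytes at ascending addresses are 0B FC 5A A4 3C BD 8C 71.
Read back as big-endian, the last byte is least significant, giving 0x0BFC5AA43CBD8C71.

0x0BFC5AA43CBD8C71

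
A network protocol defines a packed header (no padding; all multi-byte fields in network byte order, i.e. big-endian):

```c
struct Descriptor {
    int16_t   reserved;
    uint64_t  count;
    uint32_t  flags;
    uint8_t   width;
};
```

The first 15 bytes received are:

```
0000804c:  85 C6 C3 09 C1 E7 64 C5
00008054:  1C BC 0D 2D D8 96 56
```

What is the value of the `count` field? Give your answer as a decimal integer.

`count` follows `reserved` (2 bytes), so it starts at byte offset 2 and occupies 8 bytes.
Bytes at offsets 2..9: C3 09 C1 E7 64 C5 1C BC.
Big-endian: lowest address holds the most-significant byte.
The bytes are already most-significant first: 0xC309C1E764C51CBC.
0xC309C1E764C51CBC = 14053977311758589116.

14053977311758589116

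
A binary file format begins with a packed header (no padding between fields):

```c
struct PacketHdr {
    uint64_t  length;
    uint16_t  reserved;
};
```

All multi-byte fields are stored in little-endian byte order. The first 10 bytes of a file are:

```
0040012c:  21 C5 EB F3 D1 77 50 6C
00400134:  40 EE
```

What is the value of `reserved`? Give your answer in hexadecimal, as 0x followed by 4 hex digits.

0xEE40

`reserved` follows `length` (8 bytes), so it starts at byte offset 8 and occupies 2 bytes.
Bytes at offsets 8..9: 40 EE.
In little-endian order the low byte comes first in memory.
Reassemble most-significant byte first: EE 40 → 0xEE40.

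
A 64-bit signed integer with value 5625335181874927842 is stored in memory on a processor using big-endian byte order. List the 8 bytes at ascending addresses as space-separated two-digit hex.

5625335181874927842 in hexadecimal, padded to 64 bits, is 0x4E11348B2A2998E2.
Split into bytes (most-significant first): 4E 11 34 8B 2A 29 98 E2.
In big-endian order the high byte comes first in memory.
So the memory order matches the most-significant-first order: 4E 11 34 8B 2A 29 98 E2.

4E 11 34 8B 2A 29 98 E2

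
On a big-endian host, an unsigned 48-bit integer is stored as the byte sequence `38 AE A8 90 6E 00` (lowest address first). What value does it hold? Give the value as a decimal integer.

62322803502592

Big-endian: lowest address holds the most-significant byte.
The bytes are already most-significant first: 0x38AEA8906E00.
0x38AEA8906E00 = 62322803502592.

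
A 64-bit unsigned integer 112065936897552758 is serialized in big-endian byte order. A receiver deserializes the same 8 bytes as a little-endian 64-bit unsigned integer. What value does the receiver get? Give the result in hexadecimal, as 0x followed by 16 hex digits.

112065936897552758 in 64-bit hexadecimal is 0x018E236038333176.
Stored big-endian, the bytes at ascending addresses are 01 8E 23 60 38 33 31 76.
Read back as little-endian, the first byte is least significant, giving 0x7631333860238E01.

0x7631333860238E01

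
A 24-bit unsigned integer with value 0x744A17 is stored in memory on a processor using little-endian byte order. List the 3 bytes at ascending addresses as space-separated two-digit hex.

17 4A 74

Split into bytes (most-significant first): 74 4A 17.
In little-endian order the low byte comes first in memory.
So at ascending addresses the bytes are 17 4A 74.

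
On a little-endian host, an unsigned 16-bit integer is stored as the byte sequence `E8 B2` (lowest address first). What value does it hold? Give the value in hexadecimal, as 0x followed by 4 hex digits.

In little-endian order the low byte comes first in memory.
Reassemble most-significant byte first: B2 E8 → 0xB2E8.

0xB2E8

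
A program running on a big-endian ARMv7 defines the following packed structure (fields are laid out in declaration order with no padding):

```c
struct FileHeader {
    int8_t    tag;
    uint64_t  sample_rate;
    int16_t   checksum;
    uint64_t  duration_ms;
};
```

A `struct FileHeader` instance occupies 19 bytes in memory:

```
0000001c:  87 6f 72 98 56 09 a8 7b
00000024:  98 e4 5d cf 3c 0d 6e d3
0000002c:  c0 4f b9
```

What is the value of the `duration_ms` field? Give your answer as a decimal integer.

`duration_ms` follows `tag` (1 B), `sample_rate` (8 B), `checksum` (2 B), so it starts at offset 1 + 8 + 2 = 11 and occupies 8 bytes.
Bytes at offsets 11..18: CF 3C 0D 6E D3 C0 4F B9.
Big-endian stores the most-significant byte at the lowest address.
The bytes are already most-significant first: 0xCF3C0D6ED3C04FB9.
0xCF3C0D6ED3C04FB9 = 14932825234103881657.

14932825234103881657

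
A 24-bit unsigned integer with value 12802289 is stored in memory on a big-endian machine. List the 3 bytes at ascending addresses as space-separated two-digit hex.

12802289 in hexadecimal, padded to 24 bits, is 0xC358F1.
Split into bytes (most-significant first): C3 58 F1.
In big-endian order the high byte comes first in memory.
So the memory order matches the most-significant-first order: C3 58 F1.

C3 58 F1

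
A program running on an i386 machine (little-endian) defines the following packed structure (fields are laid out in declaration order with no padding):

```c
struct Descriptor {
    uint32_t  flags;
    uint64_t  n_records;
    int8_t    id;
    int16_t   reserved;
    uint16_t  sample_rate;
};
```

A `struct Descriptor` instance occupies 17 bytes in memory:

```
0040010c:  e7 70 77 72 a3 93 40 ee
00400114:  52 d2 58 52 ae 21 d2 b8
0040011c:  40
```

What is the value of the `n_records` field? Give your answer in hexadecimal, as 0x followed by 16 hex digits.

0x5258D252EE4093A3

`n_records` follows `flags` (4 bytes), so it starts at byte offset 4 and occupies 8 bytes.
Bytes at offsets 4..11: A3 93 40 EE 52 D2 58 52.
In little-endian order the low byte comes first in memory.
Reassemble most-significant byte first: 52 58 D2 52 EE 40 93 A3 → 0x5258D252EE4093A3.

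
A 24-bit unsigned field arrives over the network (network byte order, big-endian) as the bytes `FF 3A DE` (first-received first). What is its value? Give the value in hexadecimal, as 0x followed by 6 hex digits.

Big-endian: lowest address holds the most-significant byte.
The bytes are already most-significant first: 0xFF3ADE.

0xFF3ADE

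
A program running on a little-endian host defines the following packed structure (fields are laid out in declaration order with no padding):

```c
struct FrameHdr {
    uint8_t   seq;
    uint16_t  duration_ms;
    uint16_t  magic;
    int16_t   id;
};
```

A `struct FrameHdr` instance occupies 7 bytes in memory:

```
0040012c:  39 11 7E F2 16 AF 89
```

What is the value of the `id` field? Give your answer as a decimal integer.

`id` follows `seq` (1 B), `duration_ms` (2 B), `magic` (2 B), so it starts at offset 1 + 2 + 2 = 5 and occupies 2 bytes.
Bytes at offsets 5..6: AF 89.
Little-endian: lowest address holds the least-significant byte.
Reassemble most-significant byte first: 89 AF → 0x89AF.
Top bit is set, so as a signed 16-bit value this is 0x89AF − 2^16 = -30289.

-30289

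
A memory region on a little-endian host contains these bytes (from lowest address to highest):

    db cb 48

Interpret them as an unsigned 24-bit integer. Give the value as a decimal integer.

4770779

In little-endian order the low byte comes first in memory.
Reassemble most-significant byte first: 48 CB DB → 0x48CBDB.
0x48CBDB = 4770779.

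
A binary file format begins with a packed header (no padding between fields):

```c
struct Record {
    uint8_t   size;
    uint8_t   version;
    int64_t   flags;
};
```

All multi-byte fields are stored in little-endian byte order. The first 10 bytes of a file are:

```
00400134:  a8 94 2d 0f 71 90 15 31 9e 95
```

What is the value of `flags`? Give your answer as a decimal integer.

-7665635547050602707

`flags` follows `size` (1 B), `version` (1 B), so it starts at offset 1 + 1 = 2 and occupies 8 bytes.
Bytes at offsets 2..9: 2D 0F 71 90 15 31 9E 95.
In little-endian order the low byte comes first in memory.
Reassemble most-significant byte first: 95 9E 31 15 90 71 0F 2D → 0x959E311590710F2D.
Top bit is set, so as a signed 64-bit value this is 0x959E311590710F2D − 2^64 = -7665635547050602707.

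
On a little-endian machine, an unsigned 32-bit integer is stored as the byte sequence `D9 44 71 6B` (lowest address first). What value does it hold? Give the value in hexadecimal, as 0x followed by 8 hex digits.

Little-endian: lowest address holds the least-significant byte.
Reassemble most-significant byte first: 6B 71 44 D9 → 0x6B7144D9.

0x6B7144D9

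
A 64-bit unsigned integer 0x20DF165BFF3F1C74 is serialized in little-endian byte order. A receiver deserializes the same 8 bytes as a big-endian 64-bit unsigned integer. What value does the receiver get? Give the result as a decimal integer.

8366632573724974880

Stored little-endian, the bytes at ascending addresses are 74 1C 3F FF 5B 16 DF 20.
Read back as big-endian, the last byte is least significant, giving 0x741C3FFF5B16DF20.
0x741C3FFF5B16DF20 = 8366632573724974880.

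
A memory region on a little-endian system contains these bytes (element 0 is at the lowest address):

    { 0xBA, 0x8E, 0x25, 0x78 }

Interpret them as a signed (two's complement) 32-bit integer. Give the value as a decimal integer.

2015727290

Little-endian stores the least-significant byte at the lowest address.
Reassemble most-significant byte first: 78 25 8E BA → 0x78258EBA.
0x78258EBA = 2015727290.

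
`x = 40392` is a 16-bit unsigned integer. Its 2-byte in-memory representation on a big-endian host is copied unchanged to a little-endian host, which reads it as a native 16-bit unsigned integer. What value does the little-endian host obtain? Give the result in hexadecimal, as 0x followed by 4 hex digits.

40392 in 16-bit hexadecimal is 0x9DC8.
Stored big-endian, the bytes at ascending addresses are 9D C8.
Read back as little-endian, the first byte is least significant, giving 0xC89D.

0xC89D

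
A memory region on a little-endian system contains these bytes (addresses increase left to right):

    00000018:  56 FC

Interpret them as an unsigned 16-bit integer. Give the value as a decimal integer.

64598

In little-endian order the low byte comes first in memory.
Reassemble most-significant byte first: FC 56 → 0xFC56.
0xFC56 = 64598.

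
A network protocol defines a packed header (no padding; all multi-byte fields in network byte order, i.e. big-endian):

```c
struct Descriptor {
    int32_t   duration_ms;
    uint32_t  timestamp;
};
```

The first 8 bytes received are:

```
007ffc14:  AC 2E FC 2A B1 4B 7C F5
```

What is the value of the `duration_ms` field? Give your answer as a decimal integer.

-1406206934

`duration_ms` is the first field, at byte offset 0, occupying 4 bytes.
Bytes at offsets 0..3: AC 2E FC 2A.
In big-endian order the high byte comes first in memory.
The bytes are already most-significant first: 0xAC2EFC2A.
Top bit is set, so as a signed 32-bit value this is 0xAC2EFC2A − 2^32 = -1406206934.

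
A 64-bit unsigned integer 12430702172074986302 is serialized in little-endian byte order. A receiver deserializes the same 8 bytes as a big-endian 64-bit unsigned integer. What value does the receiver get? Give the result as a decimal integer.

12430702172074986302 in 64-bit hexadecimal is 0xAC82B9C3CB34CB3E.
Stored little-endian, the bytes at ascending addresses are 3E CB 34 CB C3 B9 82 AC.
Read back as big-endian, the last byte is least significant, giving 0x3ECB34CBC3B982AC.
0x3ECB34CBC3B982AC = 4524768300390515372.

4524768300390515372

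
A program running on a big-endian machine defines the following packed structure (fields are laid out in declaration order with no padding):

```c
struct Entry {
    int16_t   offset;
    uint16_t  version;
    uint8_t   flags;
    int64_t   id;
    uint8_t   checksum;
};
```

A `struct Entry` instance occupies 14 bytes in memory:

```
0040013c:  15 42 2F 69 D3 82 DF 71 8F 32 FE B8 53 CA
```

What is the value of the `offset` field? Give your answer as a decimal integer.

`offset` is the first field, at byte offset 0, occupying 2 bytes.
Bytes at offsets 0..1: 15 42.
Big-endian stores the most-significant byte at the lowest address.
The bytes are already most-significant first: 0x1542.
0x1542 = 5442.

5442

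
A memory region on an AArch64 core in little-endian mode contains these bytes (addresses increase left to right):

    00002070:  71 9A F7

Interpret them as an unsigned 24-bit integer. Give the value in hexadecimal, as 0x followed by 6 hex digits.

0xF79A71

Little-endian stores the least-significant byte at the lowest address.
Reassemble most-significant byte first: F7 9A 71 → 0xF79A71.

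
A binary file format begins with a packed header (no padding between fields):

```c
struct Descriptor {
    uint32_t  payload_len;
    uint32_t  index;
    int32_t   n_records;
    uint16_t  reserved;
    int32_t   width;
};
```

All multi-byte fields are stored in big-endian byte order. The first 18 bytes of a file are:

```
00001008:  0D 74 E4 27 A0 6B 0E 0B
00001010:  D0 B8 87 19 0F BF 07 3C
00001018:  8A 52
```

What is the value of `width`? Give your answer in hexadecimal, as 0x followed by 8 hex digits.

`width` follows `payload_len` (4 B), `index` (4 B), `n_records` (4 B), `reserved` (2 B), so it starts at offset 4 + 4 + 4 + 2 = 14 and occupies 4 bytes.
Bytes at offsets 14..17: 07 3C 8A 52.
Big-endian: lowest address holds the most-significant byte.
The bytes are already most-significant first: 0x073C8A52.

0x073C8A52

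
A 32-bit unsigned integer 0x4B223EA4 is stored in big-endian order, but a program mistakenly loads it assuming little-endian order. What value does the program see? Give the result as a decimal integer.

Stored big-endian, the bytes at ascending addresses are 4B 22 3E A4.
Read back as little-endian, the first byte is least significant, giving 0xA43E224B.
0xA43E224B = 2755535435.

2755535435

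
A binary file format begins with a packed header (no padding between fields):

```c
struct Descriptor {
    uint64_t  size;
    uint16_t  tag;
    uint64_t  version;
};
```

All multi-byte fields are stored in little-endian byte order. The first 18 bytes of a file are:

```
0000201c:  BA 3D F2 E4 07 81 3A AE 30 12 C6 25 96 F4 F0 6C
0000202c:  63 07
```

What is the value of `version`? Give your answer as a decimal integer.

532388963111282118

`version` follows `size` (8 B), `tag` (2 B), so it starts at offset 8 + 2 = 10 and occupies 8 bytes.
Bytes at offsets 10..17: C6 25 96 F4 F0 6C 63 07.
Little-endian stores the least-significant byte at the lowest address.
Reassemble most-significant byte first: 07 63 6C F0 F4 96 25 C6 → 0x07636CF0F49625C6.
0x07636CF0F49625C6 = 532388963111282118.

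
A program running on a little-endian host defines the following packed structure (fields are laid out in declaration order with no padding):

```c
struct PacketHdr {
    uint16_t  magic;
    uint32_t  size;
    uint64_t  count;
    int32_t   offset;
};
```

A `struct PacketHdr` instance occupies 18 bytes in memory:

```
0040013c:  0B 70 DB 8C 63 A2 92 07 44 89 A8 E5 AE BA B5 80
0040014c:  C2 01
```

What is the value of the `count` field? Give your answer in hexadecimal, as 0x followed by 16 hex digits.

`count` follows `magic` (2 B), `size` (4 B), so it starts at offset 2 + 4 = 6 and occupies 8 bytes.
Bytes at offsets 6..13: 92 07 44 89 A8 E5 AE BA.
Little-endian stores the least-significant byte at the lowest address.
Reassemble most-significant byte first: BA AE E5 A8 89 44 07 92 → 0xBAAEE5A889440792.

0xBAAEE5A889440792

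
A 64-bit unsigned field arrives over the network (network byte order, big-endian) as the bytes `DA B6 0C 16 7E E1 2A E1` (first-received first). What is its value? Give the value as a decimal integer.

Big-endian stores the most-significant byte at the lowest address.
The bytes are already most-significant first: 0xDAB60C167EE12AE1.
0xDAB60C167EE12AE1 = 15759797236787129057.

15759797236787129057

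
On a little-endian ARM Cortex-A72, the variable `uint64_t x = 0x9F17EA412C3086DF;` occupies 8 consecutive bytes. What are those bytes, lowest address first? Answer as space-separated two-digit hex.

DF 86 30 2C 41 EA 17 9F

Split into bytes (most-significant first): 9F 17 EA 41 2C 30 86 DF.
Little-endian stores the least-significant byte at the lowest address.
So at ascending addresses the bytes are DF 86 30 2C 41 EA 17 9F.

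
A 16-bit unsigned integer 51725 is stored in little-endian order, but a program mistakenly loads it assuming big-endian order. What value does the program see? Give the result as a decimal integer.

51725 in 16-bit hexadecimal is 0xCA0D.
Stored little-endian, the bytes at ascending addresses are 0D CA.
Read back as big-endian, the last byte is least significant, giving 0x0DCA.
0x0DCA = 3530.

3530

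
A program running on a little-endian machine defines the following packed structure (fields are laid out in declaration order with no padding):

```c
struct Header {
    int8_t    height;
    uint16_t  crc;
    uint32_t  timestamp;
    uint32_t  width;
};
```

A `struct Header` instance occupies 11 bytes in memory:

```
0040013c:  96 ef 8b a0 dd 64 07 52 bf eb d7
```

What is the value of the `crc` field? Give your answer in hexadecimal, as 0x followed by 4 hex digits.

0x8BEF

`crc` follows `height` (1 byte), so it starts at byte offset 1 and occupies 2 bytes.
Bytes at offsets 1..2: EF 8B.
Little-endian: lowest address holds the least-significant byte.
Reassemble most-significant byte first: 8B EF → 0x8BEF.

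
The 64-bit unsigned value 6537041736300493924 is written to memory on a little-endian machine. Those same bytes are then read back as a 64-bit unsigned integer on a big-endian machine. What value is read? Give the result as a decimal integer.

7276716450364831834

6537041736300493924 in 64-bit hexadecimal is 0x5AB83CD30E17FC64.
Stored little-endian, the bytes at ascending addresses are 64 FC 17 0E D3 3C B8 5A.
Read back as big-endian, the last byte is least significant, giving 0x64FC170ED33CB85A.
0x64FC170ED33CB85A = 7276716450364831834.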